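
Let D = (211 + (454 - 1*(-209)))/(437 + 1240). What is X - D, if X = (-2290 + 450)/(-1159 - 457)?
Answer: 104581/169377 ≈ 0.61744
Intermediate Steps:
X = 115/101 (X = -1840/(-1616) = -1840*(-1/1616) = 115/101 ≈ 1.1386)
D = 874/1677 (D = (211 + (454 + 209))/1677 = (211 + 663)*(1/1677) = 874*(1/1677) = 874/1677 ≈ 0.52117)
X - D = 115/101 - 1*874/1677 = 115/101 - 874/1677 = 104581/169377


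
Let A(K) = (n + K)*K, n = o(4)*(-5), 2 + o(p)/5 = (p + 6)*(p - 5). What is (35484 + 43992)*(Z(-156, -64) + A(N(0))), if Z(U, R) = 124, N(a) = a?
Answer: 9855024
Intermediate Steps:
o(p) = -10 + 5*(-5 + p)*(6 + p) (o(p) = -10 + 5*((p + 6)*(p - 5)) = -10 + 5*((6 + p)*(-5 + p)) = -10 + 5*((-5 + p)*(6 + p)) = -10 + 5*(-5 + p)*(6 + p))
n = 300 (n = (-160 + 5*4 + 5*4**2)*(-5) = (-160 + 20 + 5*16)*(-5) = (-160 + 20 + 80)*(-5) = -60*(-5) = 300)
A(K) = K*(300 + K) (A(K) = (300 + K)*K = K*(300 + K))
(35484 + 43992)*(Z(-156, -64) + A(N(0))) = (35484 + 43992)*(124 + 0*(300 + 0)) = 79476*(124 + 0*300) = 79476*(124 + 0) = 79476*124 = 9855024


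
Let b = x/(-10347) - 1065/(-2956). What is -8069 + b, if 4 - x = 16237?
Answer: -82245755735/10195244 ≈ -8067.1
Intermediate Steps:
x = -16233 (x = 4 - 1*16237 = 4 - 16237 = -16233)
b = 19668101/10195244 (b = -16233/(-10347) - 1065/(-2956) = -16233*(-1/10347) - 1065*(-1/2956) = 5411/3449 + 1065/2956 = 19668101/10195244 ≈ 1.9291)
-8069 + b = -8069 + 19668101/10195244 = -82245755735/10195244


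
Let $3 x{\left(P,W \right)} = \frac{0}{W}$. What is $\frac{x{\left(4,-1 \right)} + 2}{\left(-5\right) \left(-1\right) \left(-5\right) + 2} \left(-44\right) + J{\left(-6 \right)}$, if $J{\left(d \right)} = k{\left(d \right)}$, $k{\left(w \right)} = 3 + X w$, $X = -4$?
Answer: $\frac{709}{23} \approx 30.826$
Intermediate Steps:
$x{\left(P,W \right)} = 0$ ($x{\left(P,W \right)} = \frac{0 \frac{1}{W}}{3} = \frac{1}{3} \cdot 0 = 0$)
$k{\left(w \right)} = 3 - 4 w$
$J{\left(d \right)} = 3 - 4 d$
$\frac{x{\left(4,-1 \right)} + 2}{\left(-5\right) \left(-1\right) \left(-5\right) + 2} \left(-44\right) + J{\left(-6 \right)} = \frac{0 + 2}{\left(-5\right) \left(-1\right) \left(-5\right) + 2} \left(-44\right) + \left(3 - -24\right) = \frac{2}{5 \left(-5\right) + 2} \left(-44\right) + \left(3 + 24\right) = \frac{2}{-25 + 2} \left(-44\right) + 27 = \frac{2}{-23} \left(-44\right) + 27 = 2 \left(- \frac{1}{23}\right) \left(-44\right) + 27 = \left(- \frac{2}{23}\right) \left(-44\right) + 27 = \frac{88}{23} + 27 = \frac{709}{23}$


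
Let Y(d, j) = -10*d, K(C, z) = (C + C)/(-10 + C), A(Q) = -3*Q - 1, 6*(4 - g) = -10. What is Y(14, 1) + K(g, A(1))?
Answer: -1854/13 ≈ -142.62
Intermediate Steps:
g = 17/3 (g = 4 - ⅙*(-10) = 4 + 5/3 = 17/3 ≈ 5.6667)
A(Q) = -1 - 3*Q
K(C, z) = 2*C/(-10 + C) (K(C, z) = (2*C)/(-10 + C) = 2*C/(-10 + C))
Y(14, 1) + K(g, A(1)) = -10*14 + 2*(17/3)/(-10 + 17/3) = -140 + 2*(17/3)/(-13/3) = -140 + 2*(17/3)*(-3/13) = -140 - 34/13 = -1854/13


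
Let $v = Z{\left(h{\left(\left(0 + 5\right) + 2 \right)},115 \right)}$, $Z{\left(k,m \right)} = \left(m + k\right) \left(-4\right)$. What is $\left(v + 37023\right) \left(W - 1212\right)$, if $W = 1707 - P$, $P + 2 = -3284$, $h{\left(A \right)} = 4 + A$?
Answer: $138078339$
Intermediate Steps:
$P = -3286$ ($P = -2 - 3284 = -3286$)
$Z{\left(k,m \right)} = - 4 k - 4 m$ ($Z{\left(k,m \right)} = \left(k + m\right) \left(-4\right) = - 4 k - 4 m$)
$v = -504$ ($v = - 4 \left(4 + \left(\left(0 + 5\right) + 2\right)\right) - 460 = - 4 \left(4 + \left(5 + 2\right)\right) - 460 = - 4 \left(4 + 7\right) - 460 = \left(-4\right) 11 - 460 = -44 - 460 = -504$)
$W = 4993$ ($W = 1707 - -3286 = 1707 + 3286 = 4993$)
$\left(v + 37023\right) \left(W - 1212\right) = \left(-504 + 37023\right) \left(4993 - 1212\right) = 36519 \cdot 3781 = 138078339$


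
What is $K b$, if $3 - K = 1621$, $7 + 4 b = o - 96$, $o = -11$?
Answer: $46113$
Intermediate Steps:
$b = - \frac{57}{2}$ ($b = - \frac{7}{4} + \frac{-11 - 96}{4} = - \frac{7}{4} + \frac{1}{4} \left(-107\right) = - \frac{7}{4} - \frac{107}{4} = - \frac{57}{2} \approx -28.5$)
$K = -1618$ ($K = 3 - 1621 = -1618$)
$K b = \left(-1618\right) \left(- \frac{57}{2}\right) = 46113$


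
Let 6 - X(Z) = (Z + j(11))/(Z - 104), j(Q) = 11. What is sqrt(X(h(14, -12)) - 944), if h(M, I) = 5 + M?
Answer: 2*I*sqrt(67745)/17 ≈ 30.621*I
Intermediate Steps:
X(Z) = 6 - (11 + Z)/(-104 + Z) (X(Z) = 6 - (Z + 11)/(Z - 104) = 6 - (11 + Z)/(-104 + Z))
sqrt(X(h(14, -12)) - 944) = sqrt(5*(-127 + (5 + 14))/(-104 + (5 + 14)) - 944) = sqrt(5*(-127 + 19)/(-104 + 19) - 944) = sqrt(5*(-108)/(-85) - 944) = sqrt(5*(-1/85)*(-108) - 944) = sqrt(108/17 - 944) = sqrt(-15940/17) = 2*I*sqrt(67745)/17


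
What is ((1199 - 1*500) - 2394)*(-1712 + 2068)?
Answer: -603420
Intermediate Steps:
((1199 - 1*500) - 2394)*(-1712 + 2068) = ((1199 - 500) - 2394)*356 = (699 - 2394)*356 = -1695*356 = -603420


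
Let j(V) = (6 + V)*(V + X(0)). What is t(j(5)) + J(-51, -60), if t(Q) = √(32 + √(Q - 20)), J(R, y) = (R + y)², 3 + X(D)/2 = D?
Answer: 12321 + √(32 + I*√31) ≈ 12327.0 + 0.49029*I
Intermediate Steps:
X(D) = -6 + 2*D
j(V) = (-6 + V)*(6 + V) (j(V) = (6 + V)*(V + (-6 + 2*0)) = (6 + V)*(V + (-6 + 0)) = (6 + V)*(V - 6) = (6 + V)*(-6 + V) = (-6 + V)*(6 + V))
t(Q) = √(32 + √(-20 + Q))
t(j(5)) + J(-51, -60) = √(32 + √(-20 + (-36 + 5²))) + (-51 - 60)² = √(32 + √(-20 + (-36 + 25))) + (-111)² = √(32 + √(-20 - 11)) + 12321 = √(32 + √(-31)) + 12321 = √(32 + I*√31) + 12321 = 12321 + √(32 + I*√31)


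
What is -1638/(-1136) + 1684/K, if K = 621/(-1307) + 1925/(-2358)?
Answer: -2944620211905/2260806424 ≈ -1302.5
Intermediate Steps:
K = -3980293/3081906 (K = 621*(-1/1307) + 1925*(-1/2358) = -621/1307 - 1925/2358 = -3980293/3081906 ≈ -1.2915)
-1638/(-1136) + 1684/K = -1638/(-1136) + 1684/(-3980293/3081906) = -1638*(-1/1136) + 1684*(-3081906/3980293) = 819/568 - 5189929704/3980293 = -2944620211905/2260806424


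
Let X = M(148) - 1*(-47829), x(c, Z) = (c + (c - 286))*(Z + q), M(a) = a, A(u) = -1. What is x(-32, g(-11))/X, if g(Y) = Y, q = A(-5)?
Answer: 4200/47977 ≈ 0.087542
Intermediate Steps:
q = -1
x(c, Z) = (-1 + Z)*(-286 + 2*c) (x(c, Z) = (c + (c - 286))*(Z - 1) = (c + (-286 + c))*(-1 + Z) = (-286 + 2*c)*(-1 + Z) = (-1 + Z)*(-286 + 2*c))
X = 47977 (X = 148 - 1*(-47829) = 148 + 47829 = 47977)
x(-32, g(-11))/X = (286 - 286*(-11) - 2*(-32) + 2*(-11)*(-32))/47977 = (286 + 3146 + 64 + 704)*(1/47977) = 4200*(1/47977) = 4200/47977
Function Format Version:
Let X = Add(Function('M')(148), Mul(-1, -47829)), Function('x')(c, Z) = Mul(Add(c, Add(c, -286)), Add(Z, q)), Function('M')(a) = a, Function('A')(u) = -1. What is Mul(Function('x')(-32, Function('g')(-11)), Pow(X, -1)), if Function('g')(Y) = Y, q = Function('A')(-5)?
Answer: Rational(4200, 47977) ≈ 0.087542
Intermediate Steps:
q = -1
Function('x')(c, Z) = Mul(Add(-1, Z), Add(-286, Mul(2, c))) (Function('x')(c, Z) = Mul(Add(c, Add(c, -286)), Add(Z, -1)) = Mul(Add(c, Add(-286, c)), Add(-1, Z)) = Mul(Add(-286, Mul(2, c)), Add(-1, Z)) = Mul(Add(-1, Z), Add(-286, Mul(2, c))))
X = 47977 (X = Add(148, Mul(-1, -47829)) = Add(148, 47829) = 47977)
Mul(Function('x')(-32, Function('g')(-11)), Pow(X, -1)) = Mul(Add(286, Mul(-286, -11), Mul(-2, -32), Mul(2, -11, -32)), Pow(47977, -1)) = Mul(Add(286, 3146, 64, 704), Rational(1, 47977)) = Mul(4200, Rational(1, 47977)) = Rational(4200, 47977)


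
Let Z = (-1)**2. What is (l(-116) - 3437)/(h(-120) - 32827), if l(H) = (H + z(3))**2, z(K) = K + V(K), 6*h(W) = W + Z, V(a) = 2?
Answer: -53304/197081 ≈ -0.27047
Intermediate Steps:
Z = 1
h(W) = 1/6 + W/6 (h(W) = (W + 1)/6 = (1 + W)/6 = 1/6 + W/6)
z(K) = 2 + K (z(K) = K + 2 = 2 + K)
l(H) = (5 + H)**2 (l(H) = (H + (2 + 3))**2 = (H + 5)**2 = (5 + H)**2)
(l(-116) - 3437)/(h(-120) - 32827) = ((5 - 116)**2 - 3437)/((1/6 + (1/6)*(-120)) - 32827) = ((-111)**2 - 3437)/((1/6 - 20) - 32827) = (12321 - 3437)/(-119/6 - 32827) = 8884/(-197081/6) = 8884*(-6/197081) = -53304/197081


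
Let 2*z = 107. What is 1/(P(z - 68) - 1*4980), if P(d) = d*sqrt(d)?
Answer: -39840/198427589 + 58*I*sqrt(58)/198427589 ≈ -0.00020078 + 2.2261e-6*I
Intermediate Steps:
z = 107/2 (z = (1/2)*107 = 107/2 ≈ 53.500)
P(d) = d**(3/2)
1/(P(z - 68) - 1*4980) = 1/((107/2 - 68)**(3/2) - 1*4980) = 1/((-29/2)**(3/2) - 4980) = 1/(-29*I*sqrt(58)/4 - 4980) = 1/(-4980 - 29*I*sqrt(58)/4)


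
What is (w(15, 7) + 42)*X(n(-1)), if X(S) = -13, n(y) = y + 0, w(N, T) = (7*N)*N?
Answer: -21021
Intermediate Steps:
w(N, T) = 7*N²
n(y) = y
(w(15, 7) + 42)*X(n(-1)) = (7*15² + 42)*(-13) = (7*225 + 42)*(-13) = (1575 + 42)*(-13) = 1617*(-13) = -21021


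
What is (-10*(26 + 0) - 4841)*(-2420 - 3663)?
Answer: 31029383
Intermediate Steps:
(-10*(26 + 0) - 4841)*(-2420 - 3663) = (-10*26 - 4841)*(-6083) = (-260 - 4841)*(-6083) = -5101*(-6083) = 31029383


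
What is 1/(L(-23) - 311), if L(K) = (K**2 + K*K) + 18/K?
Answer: 23/17163 ≈ 0.0013401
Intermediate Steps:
L(K) = 2*K**2 + 18/K (L(K) = (K**2 + K**2) + 18/K = 2*K**2 + 18/K)
1/(L(-23) - 311) = 1/(2*(9 + (-23)**3)/(-23) - 311) = 1/(2*(-1/23)*(9 - 12167) - 311) = 1/(2*(-1/23)*(-12158) - 311) = 1/(24316/23 - 311) = 1/(17163/23) = 23/17163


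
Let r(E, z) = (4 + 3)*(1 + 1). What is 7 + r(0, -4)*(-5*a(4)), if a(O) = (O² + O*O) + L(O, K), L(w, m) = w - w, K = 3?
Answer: -2233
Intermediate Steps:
L(w, m) = 0
r(E, z) = 14 (r(E, z) = 7*2 = 14)
a(O) = 2*O² (a(O) = (O² + O*O) + 0 = (O² + O²) + 0 = 2*O² + 0 = 2*O²)
7 + r(0, -4)*(-5*a(4)) = 7 + 14*(-10*4²) = 7 + 14*(-10*16) = 7 + 14*(-5*32) = 7 + 14*(-160) = 7 - 2240 = -2233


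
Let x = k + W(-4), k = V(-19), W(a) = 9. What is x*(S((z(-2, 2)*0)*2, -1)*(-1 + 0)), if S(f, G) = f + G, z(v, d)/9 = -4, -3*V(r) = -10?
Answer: 37/3 ≈ 12.333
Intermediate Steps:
V(r) = 10/3 (V(r) = -1/3*(-10) = 10/3)
k = 10/3 ≈ 3.3333
z(v, d) = -36 (z(v, d) = 9*(-4) = -36)
x = 37/3 (x = 10/3 + 9 = 37/3 ≈ 12.333)
S(f, G) = G + f
x*(S((z(-2, 2)*0)*2, -1)*(-1 + 0)) = 37*((-1 - 36*0*2)*(-1 + 0))/3 = 37*((-1 + 0*2)*(-1))/3 = 37*((-1 + 0)*(-1))/3 = 37*(-1*(-1))/3 = (37/3)*1 = 37/3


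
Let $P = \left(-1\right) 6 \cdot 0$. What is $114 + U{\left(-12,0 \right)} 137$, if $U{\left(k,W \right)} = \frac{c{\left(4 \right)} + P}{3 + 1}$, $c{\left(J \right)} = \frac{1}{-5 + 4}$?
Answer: $\frac{319}{4} \approx 79.75$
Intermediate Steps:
$P = 0$ ($P = \left(-6\right) 0 = 0$)
$c{\left(J \right)} = -1$ ($c{\left(J \right)} = \frac{1}{-1} = -1$)
$U{\left(k,W \right)} = - \frac{1}{4}$ ($U{\left(k,W \right)} = \frac{-1 + 0}{3 + 1} = - \frac{1}{4}$)
$114 + U{\left(-12,0 \right)} 137 = 114 - \frac{137}{4} = \frac{319}{4}$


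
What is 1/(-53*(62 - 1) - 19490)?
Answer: -1/22723 ≈ -4.4008e-5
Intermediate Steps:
1/(-53*(62 - 1) - 19490) = 1/(-53*61 - 19490) = 1/(-3233 - 19490) = 1/(-22723) = -1/22723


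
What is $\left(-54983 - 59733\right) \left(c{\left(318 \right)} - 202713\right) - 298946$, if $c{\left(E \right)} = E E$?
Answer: $11653584778$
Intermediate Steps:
$c{\left(E \right)} = E^{2}$
$\left(-54983 - 59733\right) \left(c{\left(318 \right)} - 202713\right) - 298946 = \left(-54983 - 59733\right) \left(318^{2} - 202713\right) - 298946 = - 114716 \left(101124 - 202713\right) - 298946 = \left(-114716\right) \left(-101589\right) - 298946 = 11653883724 - 298946 = 11653584778$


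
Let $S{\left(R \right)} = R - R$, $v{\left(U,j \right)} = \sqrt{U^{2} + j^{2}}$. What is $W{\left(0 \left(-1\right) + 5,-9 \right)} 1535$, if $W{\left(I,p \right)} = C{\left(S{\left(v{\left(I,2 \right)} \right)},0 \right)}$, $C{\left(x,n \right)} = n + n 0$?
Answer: $0$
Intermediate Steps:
$S{\left(R \right)} = 0$
$C{\left(x,n \right)} = n$ ($C{\left(x,n \right)} = n + 0 = n$)
$W{\left(I,p \right)} = 0$
$W{\left(0 \left(-1\right) + 5,-9 \right)} 1535 = 0 \cdot 1535 = 0$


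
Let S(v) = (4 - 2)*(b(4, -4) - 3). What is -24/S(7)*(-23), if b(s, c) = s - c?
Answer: 276/5 ≈ 55.200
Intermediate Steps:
S(v) = 10 (S(v) = (4 - 2)*((4 - 1*(-4)) - 3) = 2*((4 + 4) - 3) = 2*(8 - 3) = 2*5 = 10)
-24/S(7)*(-23) = -24/10*(-23) = -24*⅒*(-23) = -12/5*(-23) = 276/5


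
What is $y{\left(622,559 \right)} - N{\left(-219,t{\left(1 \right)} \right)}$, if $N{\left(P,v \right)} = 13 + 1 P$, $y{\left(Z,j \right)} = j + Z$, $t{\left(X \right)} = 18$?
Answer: $1387$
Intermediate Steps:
$y{\left(Z,j \right)} = Z + j$
$N{\left(P,v \right)} = 13 + P$
$y{\left(622,559 \right)} - N{\left(-219,t{\left(1 \right)} \right)} = \left(622 + 559\right) - \left(13 - 219\right) = 1181 - -206 = 1181 + 206 = 1387$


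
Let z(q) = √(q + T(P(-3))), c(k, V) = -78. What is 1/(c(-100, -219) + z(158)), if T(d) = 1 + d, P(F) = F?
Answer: -1/76 - √39/2964 ≈ -0.015265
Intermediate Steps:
z(q) = √(-2 + q) (z(q) = √(q + (1 - 3)) = √(q - 2) = √(-2 + q))
1/(c(-100, -219) + z(158)) = 1/(-78 + √(-2 + 158)) = 1/(-78 + √156) = 1/(-78 + 2*√39)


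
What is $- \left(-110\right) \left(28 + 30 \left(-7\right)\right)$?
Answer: $-20020$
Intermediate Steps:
$- \left(-110\right) \left(28 + 30 \left(-7\right)\right) = - \left(-110\right) \left(28 - 210\right) = - \left(-110\right) \left(-182\right) = \left(-1\right) 20020 = -20020$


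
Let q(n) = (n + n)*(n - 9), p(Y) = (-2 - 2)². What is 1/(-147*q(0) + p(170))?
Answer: 1/16 ≈ 0.062500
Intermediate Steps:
p(Y) = 16 (p(Y) = (-4)² = 16)
q(n) = 2*n*(-9 + n) (q(n) = (2*n)*(-9 + n) = 2*n*(-9 + n))
1/(-147*q(0) + p(170)) = 1/(-294*0*(-9 + 0) + 16) = 1/(-294*0*(-9) + 16) = 1/(-147*0 + 16) = 1/(0 + 16) = 1/16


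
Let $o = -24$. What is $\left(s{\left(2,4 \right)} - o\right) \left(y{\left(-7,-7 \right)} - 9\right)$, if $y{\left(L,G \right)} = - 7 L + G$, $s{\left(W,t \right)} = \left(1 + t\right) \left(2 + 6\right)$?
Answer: $2112$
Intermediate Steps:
$s{\left(W,t \right)} = 8 + 8 t$ ($s{\left(W,t \right)} = \left(1 + t\right) 8 = 8 + 8 t$)
$y{\left(L,G \right)} = G - 7 L$
$\left(s{\left(2,4 \right)} - o\right) \left(y{\left(-7,-7 \right)} - 9\right) = \left(\left(8 + 8 \cdot 4\right) - -24\right) \left(\left(-7 - -49\right) - 9\right) = \left(\left(8 + 32\right) + 24\right) \left(\left(-7 + 49\right) - 9\right) = \left(40 + 24\right) \left(42 - 9\right) = 64 \cdot 33 = 2112$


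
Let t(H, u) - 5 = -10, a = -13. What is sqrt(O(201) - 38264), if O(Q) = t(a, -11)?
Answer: 7*I*sqrt(781) ≈ 195.62*I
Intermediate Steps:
t(H, u) = -5 (t(H, u) = 5 - 10 = -5)
O(Q) = -5
sqrt(O(201) - 38264) = sqrt(-5 - 38264) = sqrt(-38269) = 7*I*sqrt(781)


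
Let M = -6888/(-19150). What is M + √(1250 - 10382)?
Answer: 3444/9575 + 2*I*√2283 ≈ 0.35969 + 95.562*I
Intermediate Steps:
M = 3444/9575 (M = -6888*(-1/19150) = 3444/9575 ≈ 0.35969)
M + √(1250 - 10382) = 3444/9575 + √(1250 - 10382) = 3444/9575 + √(-9132) = 3444/9575 + 2*I*√2283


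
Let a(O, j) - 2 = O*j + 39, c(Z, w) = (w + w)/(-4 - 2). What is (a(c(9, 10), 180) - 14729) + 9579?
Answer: -5709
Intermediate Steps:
c(Z, w) = -w/3 (c(Z, w) = (2*w)/(-6) = (2*w)*(-⅙) = -w/3)
a(O, j) = 41 + O*j (a(O, j) = 2 + (O*j + 39) = 2 + (39 + O*j) = 41 + O*j)
(a(c(9, 10), 180) - 14729) + 9579 = ((41 - ⅓*10*180) - 14729) + 9579 = ((41 - 10/3*180) - 14729) + 9579 = ((41 - 600) - 14729) + 9579 = (-559 - 14729) + 9579 = -15288 + 9579 = -5709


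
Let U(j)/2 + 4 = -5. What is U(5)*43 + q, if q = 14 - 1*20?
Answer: -780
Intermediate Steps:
U(j) = -18 (U(j) = -8 + 2*(-5) = -8 - 10 = -18)
q = -6 (q = 14 - 20 = -6)
U(5)*43 + q = -18*43 - 6 = -774 - 6 = -780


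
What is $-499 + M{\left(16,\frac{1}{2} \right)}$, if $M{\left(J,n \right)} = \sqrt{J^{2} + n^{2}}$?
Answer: $-499 + \frac{5 \sqrt{41}}{2} \approx -482.99$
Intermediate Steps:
$-499 + M{\left(16,\frac{1}{2} \right)} = -499 + \sqrt{16^{2} + \left(\frac{1}{2}\right)^{2}} = -499 + \sqrt{256 + \left(\frac{1}{2}\right)^{2}} = -499 + \sqrt{256 + \frac{1}{4}} = -499 + \sqrt{\frac{1025}{4}} = -499 + \frac{5 \sqrt{41}}{2}$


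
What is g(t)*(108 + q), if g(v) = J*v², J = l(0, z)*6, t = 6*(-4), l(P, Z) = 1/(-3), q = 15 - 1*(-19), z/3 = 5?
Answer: -163584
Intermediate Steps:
z = 15 (z = 3*5 = 15)
q = 34 (q = 15 + 19 = 34)
l(P, Z) = -⅓
t = -24
J = -2 (J = -⅓*6 = -2)
g(v) = -2*v²
g(t)*(108 + q) = (-2*(-24)²)*(108 + 34) = -2*576*142 = -1152*142 = -163584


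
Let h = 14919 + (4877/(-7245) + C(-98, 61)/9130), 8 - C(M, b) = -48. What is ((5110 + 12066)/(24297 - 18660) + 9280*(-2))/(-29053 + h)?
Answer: 230644240937880/175679679077801 ≈ 1.3129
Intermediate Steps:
C(M, b) = 56 (C(M, b) = 8 - 1*(-48) = 8 + 48 = 56)
h = 98680073386/6614685 (h = 14919 + (4877/(-7245) + 56/9130) = 14919 + (4877*(-1/7245) + 56*(1/9130)) = 14919 + (-4877/7245 + 28/4565) = 14919 - 4412129/6614685 = 98680073386/6614685 ≈ 14918.)
((5110 + 12066)/(24297 - 18660) + 9280*(-2))/(-29053 + h) = ((5110 + 12066)/(24297 - 18660) + 9280*(-2))/(-29053 + 98680073386/6614685) = (17176/5637 - 18560)/(-93496369919/6614685) = (17176*(1/5637) - 18560)*(-6614685/93496369919) = (17176/5637 - 18560)*(-6614685/93496369919) = -104605544/5637*(-6614685/93496369919) = 230644240937880/175679679077801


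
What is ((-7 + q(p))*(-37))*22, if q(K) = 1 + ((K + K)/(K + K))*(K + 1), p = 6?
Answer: -814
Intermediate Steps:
q(K) = 2 + K (q(K) = 1 + ((2*K)/((2*K)))*(1 + K) = 1 + ((2*K)*(1/(2*K)))*(1 + K) = 1 + 1*(1 + K) = 1 + (1 + K) = 2 + K)
((-7 + q(p))*(-37))*22 = ((-7 + (2 + 6))*(-37))*22 = ((-7 + 8)*(-37))*22 = (1*(-37))*22 = -37*22 = -814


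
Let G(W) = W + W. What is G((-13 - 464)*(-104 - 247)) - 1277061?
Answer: -942207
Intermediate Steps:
G(W) = 2*W
G((-13 - 464)*(-104 - 247)) - 1277061 = 2*((-13 - 464)*(-104 - 247)) - 1277061 = 2*(-477*(-351)) - 1277061 = 2*167427 - 1277061 = 334854 - 1277061 = -942207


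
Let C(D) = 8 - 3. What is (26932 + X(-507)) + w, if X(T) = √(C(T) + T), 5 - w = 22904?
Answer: 4033 + I*√502 ≈ 4033.0 + 22.405*I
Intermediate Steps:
C(D) = 5
w = -22899 (w = 5 - 1*22904 = 5 - 22904 = -22899)
X(T) = √(5 + T)
(26932 + X(-507)) + w = (26932 + √(5 - 507)) - 22899 = (26932 + √(-502)) - 22899 = (26932 + I*√502) - 22899 = 4033 + I*√502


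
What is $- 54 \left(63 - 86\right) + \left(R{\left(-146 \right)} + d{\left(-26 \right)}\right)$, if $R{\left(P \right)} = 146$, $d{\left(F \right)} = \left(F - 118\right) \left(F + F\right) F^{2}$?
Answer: $5063276$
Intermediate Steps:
$d{\left(F \right)} = 2 F^{3} \left(-118 + F\right)$ ($d{\left(F \right)} = \left(-118 + F\right) 2 F F^{2} = 2 F \left(-118 + F\right) F^{2} = 2 F^{3} \left(-118 + F\right)$)
$- 54 \left(63 - 86\right) + \left(R{\left(-146 \right)} + d{\left(-26 \right)}\right) = - 54 \left(63 - 86\right) + \left(146 + 2 \left(-26\right)^{3} \left(-118 - 26\right)\right) = \left(-54\right) \left(-23\right) + \left(146 + 2 \left(-17576\right) \left(-144\right)\right) = 1242 + \left(146 + 5061888\right) = 1242 + 5062034 = 5063276$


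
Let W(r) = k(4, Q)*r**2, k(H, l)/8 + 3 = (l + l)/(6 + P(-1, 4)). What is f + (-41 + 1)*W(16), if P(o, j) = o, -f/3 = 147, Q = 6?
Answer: 48711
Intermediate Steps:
f = -441 (f = -3*147 = -441)
k(H, l) = -24 + 16*l/5 (k(H, l) = -24 + 8*((l + l)/(6 - 1)) = -24 + 8*((2*l)/5) = -24 + 8*((2*l)*(1/5)) = -24 + 8*(2*l/5) = -24 + 16*l/5)
W(r) = -24*r**2/5 (W(r) = (-24 + (16/5)*6)*r**2 = (-24 + 96/5)*r**2 = -24*r**2/5)
f + (-41 + 1)*W(16) = -441 + (-41 + 1)*(-24/5*16**2) = -441 - (-192)*256 = -441 - 40*(-6144/5) = -441 + 49152 = 48711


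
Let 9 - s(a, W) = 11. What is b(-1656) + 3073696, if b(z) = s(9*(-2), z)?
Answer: 3073694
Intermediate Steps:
s(a, W) = -2 (s(a, W) = 9 - 1*11 = 9 - 11 = -2)
b(z) = -2
b(-1656) + 3073696 = -2 + 3073696 = 3073694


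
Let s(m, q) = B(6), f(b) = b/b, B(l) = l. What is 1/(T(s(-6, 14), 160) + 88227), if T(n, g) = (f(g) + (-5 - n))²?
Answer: 1/88327 ≈ 1.1322e-5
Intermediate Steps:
f(b) = 1
s(m, q) = 6
T(n, g) = (-4 - n)² (T(n, g) = (1 + (-5 - n))² = (-4 - n)²)
1/(T(s(-6, 14), 160) + 88227) = 1/((4 + 6)² + 88227) = 1/(10² + 88227) = 1/(100 + 88227) = 1/88327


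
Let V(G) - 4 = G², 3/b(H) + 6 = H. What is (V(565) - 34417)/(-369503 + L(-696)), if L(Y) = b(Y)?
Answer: -66646008/86463703 ≈ -0.77080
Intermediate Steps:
b(H) = 3/(-6 + H)
V(G) = 4 + G²
L(Y) = 3/(-6 + Y)
(V(565) - 34417)/(-369503 + L(-696)) = ((4 + 565²) - 34417)/(-369503 + 3/(-6 - 696)) = ((4 + 319225) - 34417)/(-369503 + 3/(-702)) = (319229 - 34417)/(-369503 + 3*(-1/702)) = 284812/(-369503 - 1/234) = 284812/(-86463703/234) = 284812*(-234/86463703) = -66646008/86463703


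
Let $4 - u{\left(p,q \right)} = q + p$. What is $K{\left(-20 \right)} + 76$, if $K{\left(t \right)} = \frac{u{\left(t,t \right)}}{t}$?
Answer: $\frac{369}{5} \approx 73.8$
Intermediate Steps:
$u{\left(p,q \right)} = 4 - p - q$ ($u{\left(p,q \right)} = 4 - \left(q + p\right) = 4 - \left(p + q\right) = 4 - p - q$)
$K{\left(t \right)} = \frac{4 - 2 t}{t}$ ($K{\left(t \right)} = \frac{4 - t - t}{t} = \frac{4 - 2 t}{t}$)
$K{\left(-20 \right)} + 76 = \left(-2 + \frac{4}{-20}\right) + 76 = \left(-2 + 4 \left(- \frac{1}{20}\right)\right) + 76 = \left(-2 - \frac{1}{5}\right) + 76 = - \frac{11}{5} + 76 = \frac{369}{5}$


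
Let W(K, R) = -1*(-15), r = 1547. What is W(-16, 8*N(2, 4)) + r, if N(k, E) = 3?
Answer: 1562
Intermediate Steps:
W(K, R) = 15
W(-16, 8*N(2, 4)) + r = 15 + 1547 = 1562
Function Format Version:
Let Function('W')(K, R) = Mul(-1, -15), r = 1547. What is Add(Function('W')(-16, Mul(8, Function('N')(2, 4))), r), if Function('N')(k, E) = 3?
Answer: 1562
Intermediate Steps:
Function('W')(K, R) = 15
Add(Function('W')(-16, Mul(8, Function('N')(2, 4))), r) = Add(15, 1547) = 1562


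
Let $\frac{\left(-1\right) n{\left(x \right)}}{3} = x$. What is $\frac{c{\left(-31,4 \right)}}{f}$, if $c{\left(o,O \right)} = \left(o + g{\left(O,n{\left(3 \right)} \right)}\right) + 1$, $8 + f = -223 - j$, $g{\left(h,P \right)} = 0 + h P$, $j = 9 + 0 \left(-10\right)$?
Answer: $\frac{11}{40} \approx 0.275$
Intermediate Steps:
$j = 9$ ($j = 9 + 0 = 9$)
$n{\left(x \right)} = - 3 x$
$g{\left(h,P \right)} = P h$ ($g{\left(h,P \right)} = 0 + P h = P h$)
$f = -240$ ($f = -8 - 232 = -240$)
$c{\left(o,O \right)} = 1 + o - 9 O$ ($c{\left(o,O \right)} = \left(o + \left(-3\right) 3 O\right) + 1 = \left(o - 9 O\right) + 1 = 1 + o - 9 O$)
$\frac{c{\left(-31,4 \right)}}{f} = \frac{1 - 31 - 36}{-240} = \left(1 - 31 - 36\right) \left(- \frac{1}{240}\right) = \left(-66\right) \left(- \frac{1}{240}\right) = \frac{11}{40}$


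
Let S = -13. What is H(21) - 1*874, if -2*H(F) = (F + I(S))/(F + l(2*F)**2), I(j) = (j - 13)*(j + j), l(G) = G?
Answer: -183581/210 ≈ -874.20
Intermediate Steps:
I(j) = 2*j*(-13 + j) (I(j) = (-13 + j)*(2*j) = 2*j*(-13 + j))
H(F) = -(676 + F)/(2*(F + 4*F**2)) (H(F) = -(F + 2*(-13)*(-13 - 13))/(2*(F + (2*F)**2)) = -(F + 2*(-13)*(-26))/(2*(F + 4*F**2)) = -(F + 676)/(2*(F + 4*F**2)) = -(676 + F)/(2*(F + 4*F**2)))
H(21) - 1*874 = (1/2)*(-676 - 1*21)/(21*(1 + 4*21)) - 1*874 = (1/2)*(1/21)*(-676 - 21)/(1 + 84) - 874 = (1/2)*(1/21)*(-697)/85 - 874 = (1/2)*(1/21)*(1/85)*(-697) - 874 = -41/210 - 874 = -183581/210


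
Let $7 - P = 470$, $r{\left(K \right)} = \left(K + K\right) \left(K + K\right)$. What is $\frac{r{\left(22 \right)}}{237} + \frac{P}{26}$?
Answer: $- \frac{59395}{6162} \approx -9.6389$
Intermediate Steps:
$r{\left(K \right)} = 4 K^{2}$ ($r{\left(K \right)} = 2 K 2 K = 4 K^{2}$)
$P = -463$ ($P = 7 - 470 = -463$)
$\frac{r{\left(22 \right)}}{237} + \frac{P}{26} = \frac{4 \cdot 22^{2}}{237} - \frac{463}{26} = 4 \cdot 484 \cdot \frac{1}{237} - \frac{463}{26} = 1936 \cdot \frac{1}{237} - \frac{463}{26} = \frac{1936}{237} - \frac{463}{26} = - \frac{59395}{6162}$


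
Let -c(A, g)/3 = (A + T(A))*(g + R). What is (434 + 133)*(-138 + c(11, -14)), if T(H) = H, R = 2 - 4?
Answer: 520506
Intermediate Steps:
R = -2
c(A, g) = -6*A*(-2 + g) (c(A, g) = -3*(A + A)*(g - 2) = -3*2*A*(-2 + g) = -6*A*(-2 + g))
(434 + 133)*(-138 + c(11, -14)) = (434 + 133)*(-138 + 6*11*(2 - 1*(-14))) = 567*(-138 + 6*11*(2 + 14)) = 567*(-138 + 6*11*16) = 567*(-138 + 1056) = 567*918 = 520506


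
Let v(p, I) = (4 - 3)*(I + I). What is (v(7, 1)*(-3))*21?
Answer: -126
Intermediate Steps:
v(p, I) = 2*I (v(p, I) = 1*(2*I) = 2*I)
(v(7, 1)*(-3))*21 = ((2*1)*(-3))*21 = (2*(-3))*21 = -6*21 = -126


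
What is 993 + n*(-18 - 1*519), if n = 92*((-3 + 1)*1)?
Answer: 99801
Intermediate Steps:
n = -184 (n = 92*(-2*1) = 92*(-2) = -184)
993 + n*(-18 - 1*519) = 993 - 184*(-18 - 1*519) = 993 - 184*(-18 - 519) = 993 - 184*(-537) = 993 + 98808 = 99801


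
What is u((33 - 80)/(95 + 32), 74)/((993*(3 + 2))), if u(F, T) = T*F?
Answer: -3478/630555 ≈ -0.0055158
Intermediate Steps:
u(F, T) = F*T
u((33 - 80)/(95 + 32), 74)/((993*(3 + 2))) = (((33 - 80)/(95 + 32))*74)/((993*(3 + 2))) = (-47/127*74)/((993*5)) = (-47*1/127*74)/4965 = -47/127*74*(1/4965) = -3478/127*1/4965 = -3478/630555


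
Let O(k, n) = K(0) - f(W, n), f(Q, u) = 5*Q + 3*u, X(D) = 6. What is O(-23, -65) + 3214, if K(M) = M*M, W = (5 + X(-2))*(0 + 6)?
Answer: 3079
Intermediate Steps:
W = 66 (W = (5 + 6)*(0 + 6) = 11*6 = 66)
f(Q, u) = 3*u + 5*Q
K(M) = M**2
O(k, n) = -330 - 3*n (O(k, n) = 0**2 - (3*n + 5*66) = 0 - (3*n + 330) = 0 - (330 + 3*n) = 0 + (-330 - 3*n) = -330 - 3*n)
O(-23, -65) + 3214 = (-330 - 3*(-65)) + 3214 = (-330 + 195) + 3214 = -135 + 3214 = 3079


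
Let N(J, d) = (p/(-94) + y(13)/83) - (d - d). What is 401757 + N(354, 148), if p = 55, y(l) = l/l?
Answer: 3134503643/7802 ≈ 4.0176e+5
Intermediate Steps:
y(l) = 1
N(J, d) = -4471/7802 (N(J, d) = (55/(-94) + 1/83) - (d - d) = (55*(-1/94) + 1*(1/83)) - 1*0 = (-55/94 + 1/83) + 0 = -4471/7802 + 0 = -4471/7802)
401757 + N(354, 148) = 401757 - 4471/7802 = 3134503643/7802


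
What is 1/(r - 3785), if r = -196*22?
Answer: -1/8097 ≈ -0.00012350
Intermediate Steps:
r = -4312
1/(r - 3785) = 1/(-4312 - 3785) = 1/(-8097) = -1/8097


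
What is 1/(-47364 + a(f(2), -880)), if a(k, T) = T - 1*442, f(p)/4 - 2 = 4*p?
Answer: -1/48686 ≈ -2.0540e-5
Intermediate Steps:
f(p) = 8 + 16*p (f(p) = 8 + 4*(4*p) = 8 + 16*p)
a(k, T) = -442 + T (a(k, T) = T - 442 = -442 + T)
1/(-47364 + a(f(2), -880)) = 1/(-47364 + (-442 - 880)) = 1/(-47364 - 1322) = 1/(-48686) = -1/48686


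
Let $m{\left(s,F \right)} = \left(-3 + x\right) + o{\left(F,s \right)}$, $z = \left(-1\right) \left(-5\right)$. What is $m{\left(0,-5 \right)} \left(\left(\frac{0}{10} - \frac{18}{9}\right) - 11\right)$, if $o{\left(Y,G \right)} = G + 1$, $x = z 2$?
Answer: $-104$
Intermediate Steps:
$z = 5$
$x = 10$ ($x = 5 \cdot 2 = 10$)
$o{\left(Y,G \right)} = 1 + G$
$m{\left(s,F \right)} = 8 + s$ ($m{\left(s,F \right)} = \left(-3 + 10\right) + \left(1 + s\right) = 7 + \left(1 + s\right) = 8 + s$)
$m{\left(0,-5 \right)} \left(\left(\frac{0}{10} - \frac{18}{9}\right) - 11\right) = \left(8 + 0\right) \left(\left(\frac{0}{10} - \frac{18}{9}\right) - 11\right) = 8 \left(\left(0 \cdot \frac{1}{10} - 2\right) - 11\right) = 8 \left(\left(0 - 2\right) - 11\right) = 8 \left(-2 - 11\right) = 8 \left(-13\right) = -104$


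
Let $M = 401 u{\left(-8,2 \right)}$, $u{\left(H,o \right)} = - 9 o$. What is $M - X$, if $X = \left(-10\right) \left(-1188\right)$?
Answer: $-19098$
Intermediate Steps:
$X = 11880$
$M = -7218$ ($M = 401 \left(\left(-9\right) 2\right) = 401 \left(-18\right) = -7218$)
$M - X = -7218 - 11880 = -19098$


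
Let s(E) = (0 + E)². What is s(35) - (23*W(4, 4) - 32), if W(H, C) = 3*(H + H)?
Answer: 705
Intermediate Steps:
W(H, C) = 6*H (W(H, C) = 3*(2*H) = 6*H)
s(E) = E²
s(35) - (23*W(4, 4) - 32) = 35² - (23*(6*4) - 32) = 1225 - (23*24 - 32) = 1225 - (552 - 32) = 1225 - 1*520 = 1225 - 520 = 705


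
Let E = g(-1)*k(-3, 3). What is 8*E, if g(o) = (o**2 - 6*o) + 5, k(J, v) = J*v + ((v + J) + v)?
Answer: -576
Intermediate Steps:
k(J, v) = J + 2*v + J*v (k(J, v) = J*v + ((J + v) + v) = J*v + (J + 2*v) = J + 2*v + J*v)
g(o) = 5 + o**2 - 6*o
E = -72 (E = (5 + (-1)**2 - 6*(-1))*(-3 + 2*3 - 3*3) = (5 + 1 + 6)*(-3 + 6 - 9) = 12*(-6) = -72)
8*E = 8*(-72) = -576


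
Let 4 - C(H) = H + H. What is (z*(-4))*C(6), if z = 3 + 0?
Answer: 96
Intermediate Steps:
C(H) = 4 - 2*H (C(H) = 4 - (H + H) = 4 - 2*H)
z = 3
(z*(-4))*C(6) = (3*(-4))*(4 - 2*6) = -12*(4 - 12) = -12*(-8) = 96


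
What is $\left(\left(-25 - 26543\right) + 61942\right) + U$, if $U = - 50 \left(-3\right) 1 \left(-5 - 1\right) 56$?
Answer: $-15026$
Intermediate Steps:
$U = -50400$ ($U = - 50 \left(\left(-3\right) \left(-6\right)\right) 56 = \left(-50\right) 18 \cdot 56 = \left(-900\right) 56 = -50400$)
$\left(\left(-25 - 26543\right) + 61942\right) + U = \left(\left(-25 - 26543\right) + 61942\right) - 50400 = \left(-26568 + 61942\right) - 50400 = 35374 - 50400 = -15026$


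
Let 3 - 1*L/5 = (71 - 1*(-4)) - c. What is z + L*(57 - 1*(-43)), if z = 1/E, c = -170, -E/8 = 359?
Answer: -347512001/2872 ≈ -1.2100e+5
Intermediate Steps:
E = -2872 (E = -8*359 = -2872)
z = -1/2872 (z = 1/(-2872) = -1/2872 ≈ -0.00034819)
L = -1210 (L = 15 - 5*((71 - 1*(-4)) - 1*(-170)) = 15 - 5*((71 + 4) + 170) = 15 - 5*(75 + 170) = 15 - 5*245 = 15 - 1225 = -1210)
z + L*(57 - 1*(-43)) = -1/2872 - 1210*(57 - 1*(-43)) = -1/2872 - 1210*(57 + 43) = -1/2872 - 1210*100 = -1/2872 - 121000 = -347512001/2872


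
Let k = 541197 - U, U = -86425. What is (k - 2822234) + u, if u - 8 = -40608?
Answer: -2235212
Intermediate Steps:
u = -40600 (u = 8 - 40608 = -40600)
k = 627622 (k = 541197 - 1*(-86425) = 541197 + 86425 = 627622)
(k - 2822234) + u = (627622 - 2822234) - 40600 = -2194612 - 40600 = -2235212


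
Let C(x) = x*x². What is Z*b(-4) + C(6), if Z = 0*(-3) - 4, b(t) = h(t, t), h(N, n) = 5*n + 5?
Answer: 276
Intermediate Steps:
h(N, n) = 5 + 5*n
b(t) = 5 + 5*t
C(x) = x³
Z = -4 (Z = 0 - 4 = -4)
Z*b(-4) + C(6) = -4*(5 + 5*(-4)) + 6³ = -4*(5 - 20) + 216 = -4*(-15) + 216 = 60 + 216 = 276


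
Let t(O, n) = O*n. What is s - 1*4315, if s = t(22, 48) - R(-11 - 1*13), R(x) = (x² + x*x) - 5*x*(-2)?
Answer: -4171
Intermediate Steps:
R(x) = 2*x² + 10*x (R(x) = (x² + x²) + 10*x = 2*x² + 10*x)
s = 144 (s = 22*48 - 2*(-11 - 1*13)*(5 + (-11 - 1*13)) = 1056 - 2*(-11 - 13)*(5 + (-11 - 13)) = 1056 - 2*(-24)*(5 - 24) = 1056 - 2*(-24)*(-19) = 1056 - 1*912 = 1056 - 912 = 144)
s - 1*4315 = 144 - 1*4315 = 144 - 4315 = -4171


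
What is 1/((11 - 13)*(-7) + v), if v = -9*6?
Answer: -1/40 ≈ -0.025000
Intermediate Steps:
v = -54
1/((11 - 13)*(-7) + v) = 1/((11 - 13)*(-7) - 54) = 1/(-2*(-7) - 54) = 1/(14 - 54) = 1/(-40) = -1/40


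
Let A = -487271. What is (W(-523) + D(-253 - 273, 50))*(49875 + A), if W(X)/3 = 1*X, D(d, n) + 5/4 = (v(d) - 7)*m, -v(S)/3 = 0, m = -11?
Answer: 653141577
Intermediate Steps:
v(S) = 0 (v(S) = -3*0 = 0)
D(d, n) = 303/4 (D(d, n) = -5/4 + (0 - 7)*(-11) = -5/4 - 7*(-11) = -5/4 + 77 = 303/4)
W(X) = 3*X (W(X) = 3*(1*X) = 3*X)
(W(-523) + D(-253 - 273, 50))*(49875 + A) = (3*(-523) + 303/4)*(49875 - 487271) = (-1569 + 303/4)*(-437396) = -5973/4*(-437396) = 653141577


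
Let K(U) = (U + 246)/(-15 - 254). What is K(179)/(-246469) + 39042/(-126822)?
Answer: -431406164402/1401386503057 ≈ -0.30784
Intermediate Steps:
K(U) = -246/269 - U/269 (K(U) = (246 + U)/(-269) = (246 + U)*(-1/269) = -246/269 - U/269)
K(179)/(-246469) + 39042/(-126822) = (-246/269 - 1/269*179)/(-246469) + 39042/(-126822) = (-246/269 - 179/269)*(-1/246469) + 39042*(-1/126822) = -425/269*(-1/246469) - 6507/21137 = 425/66300161 - 6507/21137 = -431406164402/1401386503057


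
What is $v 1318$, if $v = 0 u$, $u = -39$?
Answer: $0$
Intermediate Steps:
$v = 0$ ($v = 0 \left(-39\right) = 0$)
$v 1318 = 0 \cdot 1318 = 0$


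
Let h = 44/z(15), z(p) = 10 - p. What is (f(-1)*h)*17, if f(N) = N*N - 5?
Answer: 2992/5 ≈ 598.40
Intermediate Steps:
f(N) = -5 + N**2 (f(N) = N**2 - 5 = -5 + N**2)
h = -44/5 (h = 44/(10 - 1*15) = 44/(10 - 15) = 44/(-5) = 44*(-1/5) = -44/5 ≈ -8.8000)
(f(-1)*h)*17 = ((-5 + (-1)**2)*(-44/5))*17 = ((-5 + 1)*(-44/5))*17 = -4*(-44/5)*17 = (176/5)*17 = 2992/5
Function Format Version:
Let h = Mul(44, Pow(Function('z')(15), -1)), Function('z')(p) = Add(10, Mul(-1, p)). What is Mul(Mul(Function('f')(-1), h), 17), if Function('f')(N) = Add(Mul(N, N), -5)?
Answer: Rational(2992, 5) ≈ 598.40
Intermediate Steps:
Function('f')(N) = Add(-5, Pow(N, 2)) (Function('f')(N) = Add(Pow(N, 2), -5) = Add(-5, Pow(N, 2)))
h = Rational(-44, 5) (h = Mul(44, Pow(Add(10, Mul(-1, 15)), -1)) = Mul(44, Pow(Add(10, -15), -1)) = Mul(44, Pow(-5, -1)) = Mul(44, Rational(-1, 5)) = Rational(-44, 5) ≈ -8.8000)
Mul(Mul(Function('f')(-1), h), 17) = Mul(Mul(Add(-5, Pow(-1, 2)), Rational(-44, 5)), 17) = Mul(Mul(Add(-5, 1), Rational(-44, 5)), 17) = Mul(Mul(-4, Rational(-44, 5)), 17) = Mul(Rational(176, 5), 17) = Rational(2992, 5)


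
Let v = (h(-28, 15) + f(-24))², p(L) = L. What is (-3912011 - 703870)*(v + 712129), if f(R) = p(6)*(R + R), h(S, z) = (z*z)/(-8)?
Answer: -239897015072457/64 ≈ -3.7484e+12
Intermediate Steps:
h(S, z) = -z²/8 (h(S, z) = z²*(-⅛) = -z²/8)
f(R) = 12*R (f(R) = 6*(R + R) = 6*(2*R) = 12*R)
v = 6395841/64 (v = (-⅛*15² + 12*(-24))² = (-⅛*225 - 288)² = (-225/8 - 288)² = (-2529/8)² = 6395841/64 ≈ 99935.)
(-3912011 - 703870)*(v + 712129) = (-3912011 - 703870)*(6395841/64 + 712129) = -4615881*51972097/64 = -239897015072457/64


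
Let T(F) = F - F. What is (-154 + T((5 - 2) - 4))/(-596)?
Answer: 77/298 ≈ 0.25839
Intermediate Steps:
T(F) = 0
(-154 + T((5 - 2) - 4))/(-596) = (-154 + 0)/(-596) = -154*(-1/596) = 77/298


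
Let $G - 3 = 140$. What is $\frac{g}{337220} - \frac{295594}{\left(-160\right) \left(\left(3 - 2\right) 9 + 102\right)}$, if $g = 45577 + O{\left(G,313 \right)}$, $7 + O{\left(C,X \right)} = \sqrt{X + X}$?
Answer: $\frac{2512238297}{149725680} + \frac{\sqrt{626}}{337220} \approx 16.779$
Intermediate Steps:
$G = 143$ ($G = 3 + 140 = 143$)
$O{\left(C,X \right)} = -7 + \sqrt{2} \sqrt{X}$ ($O{\left(C,X \right)} = -7 + \sqrt{X + X} = -7 + \sqrt{2 X} = -7 + \sqrt{2} \sqrt{X}$)
$g = 45570 + \sqrt{626}$ ($g = 45577 - \left(7 - \sqrt{2} \sqrt{313}\right) = 45577 - \left(7 - \sqrt{626}\right) = 45570 + \sqrt{626} \approx 45595.0$)
$\frac{g}{337220} - \frac{295594}{\left(-160\right) \left(\left(3 - 2\right) 9 + 102\right)} = \frac{45570 + \sqrt{626}}{337220} - \frac{295594}{\left(-160\right) \left(\left(3 - 2\right) 9 + 102\right)} = \left(45570 + \sqrt{626}\right) \frac{1}{337220} - \frac{295594}{\left(-160\right) \left(1 \cdot 9 + 102\right)} = \left(\frac{4557}{33722} + \frac{\sqrt{626}}{337220}\right) - \frac{295594}{\left(-160\right) \left(9 + 102\right)} = \left(\frac{4557}{33722} + \frac{\sqrt{626}}{337220}\right) - \frac{295594}{\left(-160\right) 111} = \left(\frac{4557}{33722} + \frac{\sqrt{626}}{337220}\right) - \frac{295594}{-17760} = \left(\frac{4557}{33722} + \frac{\sqrt{626}}{337220}\right) - - \frac{147797}{8880} = \left(\frac{4557}{33722} + \frac{\sqrt{626}}{337220}\right) + \frac{147797}{8880} = \frac{2512238297}{149725680} + \frac{\sqrt{626}}{337220}$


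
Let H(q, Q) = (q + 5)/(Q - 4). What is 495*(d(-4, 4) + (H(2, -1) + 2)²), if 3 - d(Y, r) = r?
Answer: -1584/5 ≈ -316.80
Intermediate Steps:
d(Y, r) = 3 - r
H(q, Q) = (5 + q)/(-4 + Q)
495*(d(-4, 4) + (H(2, -1) + 2)²) = 495*((3 - 1*4) + ((5 + 2)/(-4 - 1) + 2)²) = 495*((3 - 4) + (7/(-5) + 2)²) = 495*(-1 + (-⅕*7 + 2)²) = 495*(-1 + (-7/5 + 2)²) = 495*(-1 + (⅗)²) = 495*(-1 + 9/25) = 495*(-16/25) = -1584/5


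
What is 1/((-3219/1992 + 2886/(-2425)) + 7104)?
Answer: 1610200/11434342471 ≈ 0.00014082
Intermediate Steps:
1/((-3219/1992 + 2886/(-2425)) + 7104) = 1/((-3219*1/1992 + 2886*(-1/2425)) + 7104) = 1/((-1073/664 - 2886/2425) + 7104) = 1/(-4518329/1610200 + 7104) = 1/(11434342471/1610200) = 1610200/11434342471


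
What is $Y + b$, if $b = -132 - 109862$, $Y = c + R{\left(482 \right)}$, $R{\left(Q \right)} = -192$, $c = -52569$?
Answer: $-162755$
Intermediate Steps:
$Y = -52761$ ($Y = -52569 - 192 = -52761$)
$b = -109994$ ($b = -132 - 109862 = -109994$)
$Y + b = -52761 - 109994 = -162755$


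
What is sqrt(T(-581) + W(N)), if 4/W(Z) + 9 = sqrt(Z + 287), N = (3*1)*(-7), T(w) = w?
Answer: sqrt(5233 - 581*sqrt(266))/sqrt(-9 + sqrt(266)) ≈ 24.093*I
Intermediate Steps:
N = -21 (N = 3*(-7) = -21)
W(Z) = 4/(-9 + sqrt(287 + Z)) (W(Z) = 4/(-9 + sqrt(Z + 287)) = 4/(-9 + sqrt(287 + Z)))
sqrt(T(-581) + W(N)) = sqrt(-581 + 4/(-9 + sqrt(287 - 21))) = sqrt(-581 + 4/(-9 + sqrt(266)))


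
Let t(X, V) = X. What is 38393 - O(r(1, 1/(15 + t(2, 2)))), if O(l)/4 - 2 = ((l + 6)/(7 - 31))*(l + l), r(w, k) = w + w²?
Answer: 115171/3 ≈ 38390.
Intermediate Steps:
O(l) = 8 + 8*l*(-¼ - l/24) (O(l) = 8 + 4*(((l + 6)/(7 - 31))*(l + l)) = 8 + 4*(((6 + l)/(-24))*(2*l)) = 8 + 4*(((6 + l)*(-1/24))*(2*l)) = 8 + 4*((-¼ - l/24)*(2*l)) = 8 + 4*(2*l*(-¼ - l/24)) = 8 + 8*l*(-¼ - l/24))
38393 - O(r(1, 1/(15 + t(2, 2)))) = 38393 - (8 - 2*(1 + 1) - (1 + 1)²/3) = 38393 - (8 - 2*2 - (1*2)²/3) = 38393 - (8 - 2*2 - ⅓*2²) = 38393 - (8 - 4 - ⅓*4) = 38393 - (8 - 4 - 4/3) = 38393 - 1*8/3 = 38393 - 8/3 = 115171/3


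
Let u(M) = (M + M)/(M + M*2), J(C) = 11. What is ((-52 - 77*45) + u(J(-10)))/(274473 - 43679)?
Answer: -10549/692382 ≈ -0.015236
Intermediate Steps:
u(M) = 2/3 (u(M) = (2*M)/(M + 2*M) = (2*M)/((3*M)) = (2*M)*(1/(3*M)) = 2/3)
((-52 - 77*45) + u(J(-10)))/(274473 - 43679) = ((-52 - 77*45) + 2/3)/(274473 - 43679) = ((-52 - 3465) + 2/3)/230794 = (-3517 + 2/3)*(1/230794) = -10549/3*1/230794 = -10549/692382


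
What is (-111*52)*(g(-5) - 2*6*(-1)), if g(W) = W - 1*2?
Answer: -28860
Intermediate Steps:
g(W) = -2 + W (g(W) = W - 2 = -2 + W)
(-111*52)*(g(-5) - 2*6*(-1)) = (-111*52)*((-2 - 5) - 2*6*(-1)) = -5772*(-7 - 12*(-1)) = -5772*(-7 - 1*(-12)) = -5772*(-7 + 12) = -5772*5 = -28860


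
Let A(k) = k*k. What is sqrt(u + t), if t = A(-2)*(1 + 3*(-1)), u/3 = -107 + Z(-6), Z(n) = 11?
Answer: 2*I*sqrt(74) ≈ 17.205*I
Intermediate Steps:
A(k) = k**2
u = -288 (u = 3*(-107 + 11) = 3*(-96) = -288)
t = -8 (t = (-2)**2*(1 + 3*(-1)) = 4*(1 - 3) = 4*(-2) = -8)
sqrt(u + t) = sqrt(-288 - 8) = sqrt(-296) = 2*I*sqrt(74)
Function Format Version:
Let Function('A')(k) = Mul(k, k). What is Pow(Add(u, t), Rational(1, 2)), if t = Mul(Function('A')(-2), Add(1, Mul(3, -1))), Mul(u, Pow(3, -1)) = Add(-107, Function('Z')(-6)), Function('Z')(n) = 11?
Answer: Mul(2, I, Pow(74, Rational(1, 2))) ≈ Mul(17.205, I)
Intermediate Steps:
Function('A')(k) = Pow(k, 2)
u = -288 (u = Mul(3, Add(-107, 11)) = Mul(3, -96) = -288)
t = -8 (t = Mul(Pow(-2, 2), Add(1, Mul(3, -1))) = Mul(4, Add(1, -3)) = Mul(4, -2) = -8)
Pow(Add(u, t), Rational(1, 2)) = Pow(Add(-288, -8), Rational(1, 2)) = Pow(-296, Rational(1, 2)) = Mul(2, I, Pow(74, Rational(1, 2)))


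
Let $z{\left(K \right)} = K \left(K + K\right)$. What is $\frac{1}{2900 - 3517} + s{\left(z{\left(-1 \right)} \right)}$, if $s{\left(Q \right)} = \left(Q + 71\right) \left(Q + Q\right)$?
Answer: $\frac{180163}{617} \approx 292.0$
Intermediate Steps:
$z{\left(K \right)} = 2 K^{2}$ ($z{\left(K \right)} = K 2 K = 2 K^{2}$)
$s{\left(Q \right)} = 2 Q \left(71 + Q\right)$ ($s{\left(Q \right)} = \left(71 + Q\right) 2 Q = 2 Q \left(71 + Q\right)$)
$\frac{1}{2900 - 3517} + s{\left(z{\left(-1 \right)} \right)} = \frac{1}{2900 - 3517} + 2 \cdot 2 \left(-1\right)^{2} \left(71 + 2 \left(-1\right)^{2}\right) = \frac{1}{-617} + 2 \cdot 2 \cdot 1 \left(71 + 2 \cdot 1\right) = - \frac{1}{617} + 2 \cdot 2 \left(71 + 2\right) = - \frac{1}{617} + 2 \cdot 2 \cdot 73 = - \frac{1}{617} + 292 = \frac{180163}{617}$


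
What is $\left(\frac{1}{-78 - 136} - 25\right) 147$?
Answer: $- \frac{786597}{214} \approx -3675.7$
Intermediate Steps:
$\left(\frac{1}{-78 - 136} - 25\right) 147 = \left(\frac{1}{-214} - 25\right) 147 = \left(- \frac{1}{214} - 25\right) 147 = \left(- \frac{5351}{214}\right) 147 = - \frac{786597}{214}$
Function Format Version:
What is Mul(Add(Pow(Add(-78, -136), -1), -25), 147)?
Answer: Rational(-786597, 214) ≈ -3675.7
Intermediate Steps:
Mul(Add(Pow(Add(-78, -136), -1), -25), 147) = Mul(Add(Pow(-214, -1), -25), 147) = Mul(Add(Rational(-1, 214), -25), 147) = Mul(Rational(-5351, 214), 147) = Rational(-786597, 214)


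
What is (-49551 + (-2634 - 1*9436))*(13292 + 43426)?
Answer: -3495019878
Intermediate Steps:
(-49551 + (-2634 - 1*9436))*(13292 + 43426) = (-49551 + (-2634 - 9436))*56718 = (-49551 - 12070)*56718 = -61621*56718 = -3495019878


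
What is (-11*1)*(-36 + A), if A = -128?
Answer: 1804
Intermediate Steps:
(-11*1)*(-36 + A) = (-11*1)*(-36 - 128) = -11*(-164) = 1804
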